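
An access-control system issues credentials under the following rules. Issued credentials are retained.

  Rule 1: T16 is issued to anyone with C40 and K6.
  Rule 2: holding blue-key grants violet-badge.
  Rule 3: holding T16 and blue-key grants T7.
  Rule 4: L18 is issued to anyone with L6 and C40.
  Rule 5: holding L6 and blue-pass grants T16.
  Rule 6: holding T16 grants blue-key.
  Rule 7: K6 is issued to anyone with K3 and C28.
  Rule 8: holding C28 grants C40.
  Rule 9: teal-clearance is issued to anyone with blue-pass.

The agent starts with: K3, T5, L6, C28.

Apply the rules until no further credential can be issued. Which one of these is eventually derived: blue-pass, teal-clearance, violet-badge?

Holding K3 and C28 grants K6 (Rule 7).
Holding C28 grants C40 (Rule 8).
Holding C40 and K6 grants T16 (Rule 1).
Holding T16 grants blue-key (Rule 6).
Holding blue-key grants violet-badge (Rule 2).
No rule produces blue-pass, and it is not given. teal-clearance would need blue-pass (Rule 9), but blue-pass is never granted.

violet-badge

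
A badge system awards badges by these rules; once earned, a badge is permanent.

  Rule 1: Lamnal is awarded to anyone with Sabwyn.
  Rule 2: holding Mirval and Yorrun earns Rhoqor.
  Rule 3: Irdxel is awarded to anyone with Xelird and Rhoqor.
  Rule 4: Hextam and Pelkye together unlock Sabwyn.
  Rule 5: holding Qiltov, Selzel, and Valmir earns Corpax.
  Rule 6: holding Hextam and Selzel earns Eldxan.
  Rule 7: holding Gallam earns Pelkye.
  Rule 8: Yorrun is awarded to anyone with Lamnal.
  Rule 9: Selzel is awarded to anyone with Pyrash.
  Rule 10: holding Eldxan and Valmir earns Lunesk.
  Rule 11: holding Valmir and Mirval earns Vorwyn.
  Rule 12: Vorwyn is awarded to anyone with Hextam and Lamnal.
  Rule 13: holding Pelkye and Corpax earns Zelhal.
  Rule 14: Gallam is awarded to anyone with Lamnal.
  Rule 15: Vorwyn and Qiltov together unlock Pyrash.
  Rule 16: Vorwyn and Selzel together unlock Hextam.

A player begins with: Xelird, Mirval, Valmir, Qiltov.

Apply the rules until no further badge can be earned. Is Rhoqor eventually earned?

No

Rhoqor would need Mirval and Yorrun (Rule 2), but Yorrun is never earned.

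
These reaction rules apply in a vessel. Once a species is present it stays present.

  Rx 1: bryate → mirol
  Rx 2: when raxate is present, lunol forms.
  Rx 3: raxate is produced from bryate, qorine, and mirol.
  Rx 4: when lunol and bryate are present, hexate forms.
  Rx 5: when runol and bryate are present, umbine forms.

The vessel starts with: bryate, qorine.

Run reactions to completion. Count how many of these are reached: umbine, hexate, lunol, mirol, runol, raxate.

bryate present → mirol forms (Rx 1).
bryate, qorine, and mirol present → raxate forms (Rx 3).
raxate present → lunol forms (Rx 2).
lunol and bryate present → hexate forms (Rx 4).
umbine would need runol and bryate (Rx 5), but runol never forms.
hexate: reached.
lunol: reached.
mirol: reached.
No rule produces runol, and it is not given.
raxate: reached.
Reached: hexate, lunol, mirol, and raxate — 4 of the 6.

4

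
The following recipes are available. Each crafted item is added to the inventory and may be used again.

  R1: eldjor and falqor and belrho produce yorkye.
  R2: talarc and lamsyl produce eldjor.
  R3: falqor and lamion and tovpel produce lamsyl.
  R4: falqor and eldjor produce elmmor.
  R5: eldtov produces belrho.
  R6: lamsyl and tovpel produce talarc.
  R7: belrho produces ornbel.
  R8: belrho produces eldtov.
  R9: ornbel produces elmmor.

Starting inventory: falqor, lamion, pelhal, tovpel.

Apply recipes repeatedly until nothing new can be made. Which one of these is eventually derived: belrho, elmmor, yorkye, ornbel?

elmmor

Using R3, falqor, lamion, and tovpel make lamsyl.
Using R6, lamsyl and tovpel make talarc.
Using R2, talarc and lamsyl make eldjor.
Using R4, falqor and eldjor make elmmor.
ornbel would need belrho (R7), but belrho is never obtained. belrho would need eldtov (R5), but eldtov is never obtained. yorkye would need eldjor, falqor, and belrho (R1), but belrho is never obtained.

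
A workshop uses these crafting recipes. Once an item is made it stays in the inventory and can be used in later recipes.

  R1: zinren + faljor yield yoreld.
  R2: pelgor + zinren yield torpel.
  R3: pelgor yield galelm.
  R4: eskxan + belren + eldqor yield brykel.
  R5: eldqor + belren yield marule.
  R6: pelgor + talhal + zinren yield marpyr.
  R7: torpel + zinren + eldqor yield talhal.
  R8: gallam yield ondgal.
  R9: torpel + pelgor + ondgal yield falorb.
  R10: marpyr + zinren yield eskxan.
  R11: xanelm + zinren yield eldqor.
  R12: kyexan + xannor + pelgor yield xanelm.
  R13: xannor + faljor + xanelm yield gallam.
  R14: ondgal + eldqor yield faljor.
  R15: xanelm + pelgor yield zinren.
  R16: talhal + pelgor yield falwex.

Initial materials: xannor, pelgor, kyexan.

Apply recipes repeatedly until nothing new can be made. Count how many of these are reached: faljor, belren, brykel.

faljor would need ondgal and eldqor (R14), but ondgal is never obtained.
No rule produces belren, and it is not given.
brykel would need eskxan, belren, and eldqor (R4), but belren is never obtained.
None of the 3 are reached.

0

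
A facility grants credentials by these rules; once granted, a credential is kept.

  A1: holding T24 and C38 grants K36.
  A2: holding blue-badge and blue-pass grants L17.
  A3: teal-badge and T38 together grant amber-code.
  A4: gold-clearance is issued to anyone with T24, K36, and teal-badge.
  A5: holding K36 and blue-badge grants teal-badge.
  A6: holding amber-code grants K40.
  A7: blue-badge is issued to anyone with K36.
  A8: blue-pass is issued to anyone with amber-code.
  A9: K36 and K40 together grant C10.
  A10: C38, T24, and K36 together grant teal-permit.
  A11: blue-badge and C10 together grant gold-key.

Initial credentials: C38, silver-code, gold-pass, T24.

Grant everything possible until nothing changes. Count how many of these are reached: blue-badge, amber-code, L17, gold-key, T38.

Holding T24 and C38 grants K36 (A1).
Holding K36 grants blue-badge (A7).
blue-badge: reached.
amber-code would need teal-badge and T38 (A3), but T38 is never granted.
L17 would need blue-badge and blue-pass (A2), but blue-pass is never granted.
gold-key would need blue-badge and C10 (A11), but C10 is never granted.
No rule produces T38, and it is not given.
Reached: blue-badge — 1 of the 5.

1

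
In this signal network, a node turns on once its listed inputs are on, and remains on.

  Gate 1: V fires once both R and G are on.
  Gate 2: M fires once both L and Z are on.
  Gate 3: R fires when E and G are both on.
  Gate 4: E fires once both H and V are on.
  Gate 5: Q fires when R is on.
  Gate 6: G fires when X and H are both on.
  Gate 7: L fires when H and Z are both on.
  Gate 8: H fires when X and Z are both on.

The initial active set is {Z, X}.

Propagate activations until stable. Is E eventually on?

No

E would need H and V (Gate 4), but V never turns on.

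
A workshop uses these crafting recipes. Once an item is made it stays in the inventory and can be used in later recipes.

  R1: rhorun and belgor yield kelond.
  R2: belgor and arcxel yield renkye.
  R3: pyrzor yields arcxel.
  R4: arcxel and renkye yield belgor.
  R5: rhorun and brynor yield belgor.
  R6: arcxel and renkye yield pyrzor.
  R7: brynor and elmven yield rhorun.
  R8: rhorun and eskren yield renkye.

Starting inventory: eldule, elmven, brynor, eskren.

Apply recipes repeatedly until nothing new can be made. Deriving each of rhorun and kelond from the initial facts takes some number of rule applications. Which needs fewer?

rhorun: brynor and elmven → rhorun (R7). [1 rule application]
kelond: Using R7, brynor and elmven make rhorun. Using R5, rhorun and brynor make belgor. Using R1, rhorun and belgor make kelond. [3 rule applications]
rhorun needs fewer.

rhorun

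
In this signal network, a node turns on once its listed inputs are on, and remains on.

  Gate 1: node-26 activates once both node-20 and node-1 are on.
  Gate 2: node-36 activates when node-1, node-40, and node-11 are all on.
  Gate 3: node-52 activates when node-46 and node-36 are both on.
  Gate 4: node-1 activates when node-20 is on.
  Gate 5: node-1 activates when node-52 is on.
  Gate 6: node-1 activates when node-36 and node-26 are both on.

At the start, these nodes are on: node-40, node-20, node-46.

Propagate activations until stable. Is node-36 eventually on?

node-36 would need node-1, node-40, and node-11 (Gate 2), but node-11 never turns on.

No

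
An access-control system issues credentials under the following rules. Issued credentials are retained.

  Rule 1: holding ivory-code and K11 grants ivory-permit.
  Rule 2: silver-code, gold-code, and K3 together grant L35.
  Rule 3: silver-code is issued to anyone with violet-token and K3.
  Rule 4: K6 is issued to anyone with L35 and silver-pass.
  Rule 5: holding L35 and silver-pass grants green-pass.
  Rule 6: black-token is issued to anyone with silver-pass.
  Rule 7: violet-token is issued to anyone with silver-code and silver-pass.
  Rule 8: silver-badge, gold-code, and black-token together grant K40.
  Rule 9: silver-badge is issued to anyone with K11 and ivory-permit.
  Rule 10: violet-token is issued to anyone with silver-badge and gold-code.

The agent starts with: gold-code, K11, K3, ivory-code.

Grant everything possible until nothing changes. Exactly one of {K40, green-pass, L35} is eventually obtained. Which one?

Holding ivory-code and K11 grants ivory-permit (Rule 1).
Holding K11 and ivory-permit grants silver-badge (Rule 9).
Holding silver-badge and gold-code grants violet-token (Rule 10).
Holding violet-token and K3 grants silver-code (Rule 3).
Holding silver-code, gold-code, and K3 grants L35 (Rule 2).
green-pass would need L35 and silver-pass (Rule 5), but silver-pass is never granted. K40 would need silver-badge, gold-code, and black-token (Rule 8), but black-token is never granted.

L35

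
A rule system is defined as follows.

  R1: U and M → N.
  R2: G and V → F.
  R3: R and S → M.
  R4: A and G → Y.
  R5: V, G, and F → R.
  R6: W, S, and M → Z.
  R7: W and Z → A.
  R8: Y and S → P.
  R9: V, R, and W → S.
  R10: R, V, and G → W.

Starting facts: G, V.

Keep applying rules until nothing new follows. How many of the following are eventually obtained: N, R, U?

G and V hold, so F follows (R2).
From V, G, and F, R5 gives R.
N would need U and M (R1), but U is never established.
R: reached.
No rule produces U, and it is not given.
Reached: R — 1 of the 3.

1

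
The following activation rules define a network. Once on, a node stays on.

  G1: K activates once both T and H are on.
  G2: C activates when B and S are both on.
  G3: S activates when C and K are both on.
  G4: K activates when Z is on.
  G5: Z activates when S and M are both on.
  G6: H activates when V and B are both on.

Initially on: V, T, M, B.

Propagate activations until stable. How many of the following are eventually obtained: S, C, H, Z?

1

V and B are on, so H activates (G6).
S would need C and K (G3), but C never turns on.
C would need B and S (G2), but S never turns on.
H: reached.
Z would need S and M (G5), but S never turns on.
Reached: H — 1 of the 4.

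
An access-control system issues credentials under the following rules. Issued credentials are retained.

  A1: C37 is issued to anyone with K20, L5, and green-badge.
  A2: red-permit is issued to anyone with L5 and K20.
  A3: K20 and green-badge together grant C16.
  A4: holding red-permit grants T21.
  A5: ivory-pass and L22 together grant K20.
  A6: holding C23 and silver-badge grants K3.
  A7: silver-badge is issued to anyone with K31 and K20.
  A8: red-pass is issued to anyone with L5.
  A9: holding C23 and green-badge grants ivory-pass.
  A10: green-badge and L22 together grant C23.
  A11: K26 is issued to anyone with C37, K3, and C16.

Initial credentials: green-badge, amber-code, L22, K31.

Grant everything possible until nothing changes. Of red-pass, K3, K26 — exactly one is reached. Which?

Holding green-badge and L22 grants C23 (A10).
Holding C23 and green-badge grants ivory-pass (A9).
Holding ivory-pass and L22 grants K20 (A5).
Holding K31 and K20 grants silver-badge (A7).
Holding C23 and silver-badge grants K3 (A6).
red-pass would need L5 (A8), but L5 is never granted. K26 would need C37, K3, and C16 (A11), but C37 is never granted.

K3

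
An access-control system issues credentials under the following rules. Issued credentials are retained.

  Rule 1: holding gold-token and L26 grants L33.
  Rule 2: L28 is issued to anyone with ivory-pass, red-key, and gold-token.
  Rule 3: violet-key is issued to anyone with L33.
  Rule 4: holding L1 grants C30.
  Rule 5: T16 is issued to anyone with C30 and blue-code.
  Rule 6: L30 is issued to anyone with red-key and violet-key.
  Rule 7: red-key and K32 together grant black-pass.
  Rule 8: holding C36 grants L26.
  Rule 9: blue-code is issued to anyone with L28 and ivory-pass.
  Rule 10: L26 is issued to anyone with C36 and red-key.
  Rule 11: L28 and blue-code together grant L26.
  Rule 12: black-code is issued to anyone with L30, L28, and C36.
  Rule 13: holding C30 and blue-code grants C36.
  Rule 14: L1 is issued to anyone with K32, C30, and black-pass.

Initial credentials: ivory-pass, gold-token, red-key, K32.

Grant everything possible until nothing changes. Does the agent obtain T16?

No

T16 would need C30 and blue-code (Rule 5), but C30 is never granted.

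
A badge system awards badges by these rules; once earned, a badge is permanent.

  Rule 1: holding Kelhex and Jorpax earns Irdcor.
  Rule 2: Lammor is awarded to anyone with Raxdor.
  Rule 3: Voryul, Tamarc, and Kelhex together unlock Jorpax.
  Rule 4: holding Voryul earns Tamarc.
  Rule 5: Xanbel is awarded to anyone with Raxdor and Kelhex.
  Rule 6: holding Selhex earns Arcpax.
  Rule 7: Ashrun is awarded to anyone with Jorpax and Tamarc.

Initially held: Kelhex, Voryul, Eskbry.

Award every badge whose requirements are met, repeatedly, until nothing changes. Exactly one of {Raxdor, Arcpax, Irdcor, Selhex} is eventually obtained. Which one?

Irdcor

With Voryul, Tamarc is earned (Rule 4).
With Voryul, Tamarc, and Kelhex, Jorpax is earned (Rule 3).
With Kelhex and Jorpax, Irdcor is earned (Rule 1).
No rule produces Selhex, and it is not given. Arcpax would need Selhex (Rule 6), but Selhex is never earned. No rule produces Raxdor, and it is not given.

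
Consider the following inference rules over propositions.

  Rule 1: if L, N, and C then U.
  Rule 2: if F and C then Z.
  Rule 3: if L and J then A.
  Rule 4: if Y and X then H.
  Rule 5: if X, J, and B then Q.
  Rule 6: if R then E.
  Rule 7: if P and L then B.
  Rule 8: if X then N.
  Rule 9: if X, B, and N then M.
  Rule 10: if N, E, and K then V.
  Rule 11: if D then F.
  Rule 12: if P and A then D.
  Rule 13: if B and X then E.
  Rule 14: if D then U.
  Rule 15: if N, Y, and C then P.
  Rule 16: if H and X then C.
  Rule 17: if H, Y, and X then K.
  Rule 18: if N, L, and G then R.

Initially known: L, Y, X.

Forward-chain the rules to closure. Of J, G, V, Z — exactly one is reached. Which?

V

X holds, so N follows (Rule 8).
Y and X hold, so H follows (Rule 4).
From H, Y, and X, Rule 17 gives K.
H and X hold, so C follows (Rule 16).
From N, Y, and C, Rule 15 gives P.
From P and L, Rule 7 gives B.
From B and X, Rule 13 gives E.
N, E, and K hold, so V follows (Rule 10).
No rule produces J, and it is not given. No rule produces G, and it is not given. Z would need F and C (Rule 2), but F is never established.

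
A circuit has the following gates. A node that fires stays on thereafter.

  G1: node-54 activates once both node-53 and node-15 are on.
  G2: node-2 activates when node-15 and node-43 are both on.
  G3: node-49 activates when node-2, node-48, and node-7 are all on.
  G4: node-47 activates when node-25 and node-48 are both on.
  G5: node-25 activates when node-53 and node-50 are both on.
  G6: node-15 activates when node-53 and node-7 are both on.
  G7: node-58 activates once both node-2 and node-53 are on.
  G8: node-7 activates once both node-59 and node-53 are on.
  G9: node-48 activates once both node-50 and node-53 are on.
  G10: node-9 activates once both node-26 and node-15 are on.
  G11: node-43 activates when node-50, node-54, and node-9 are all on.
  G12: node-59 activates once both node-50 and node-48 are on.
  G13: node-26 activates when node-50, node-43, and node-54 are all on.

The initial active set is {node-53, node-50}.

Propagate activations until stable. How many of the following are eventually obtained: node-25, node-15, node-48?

node-53 and node-50 are on, so node-25 activates (G5).
G9: node-50 and node-53 on → node-48 on.
G12: node-50 and node-48 on → node-59 on.
node-59 and node-53 are on, so node-7 activates (G8).
node-53 and node-7 are on, so node-15 activates (G6).
node-25: reached.
node-15: reached.
node-48: reached.
All 3 are reached.

3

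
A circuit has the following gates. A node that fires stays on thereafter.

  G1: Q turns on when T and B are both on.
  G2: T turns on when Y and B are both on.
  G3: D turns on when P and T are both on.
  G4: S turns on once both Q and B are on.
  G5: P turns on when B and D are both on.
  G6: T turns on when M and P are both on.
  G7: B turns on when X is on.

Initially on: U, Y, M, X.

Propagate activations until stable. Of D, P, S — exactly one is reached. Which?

G7: X on → B on.
Y and B are on, so T turns on (G2).
G1: T and B on → Q on.
G4: Q and B on → S on.
D would need P and T (G3), but P never turns on. P would need B and D (G5), but D never turns on.

S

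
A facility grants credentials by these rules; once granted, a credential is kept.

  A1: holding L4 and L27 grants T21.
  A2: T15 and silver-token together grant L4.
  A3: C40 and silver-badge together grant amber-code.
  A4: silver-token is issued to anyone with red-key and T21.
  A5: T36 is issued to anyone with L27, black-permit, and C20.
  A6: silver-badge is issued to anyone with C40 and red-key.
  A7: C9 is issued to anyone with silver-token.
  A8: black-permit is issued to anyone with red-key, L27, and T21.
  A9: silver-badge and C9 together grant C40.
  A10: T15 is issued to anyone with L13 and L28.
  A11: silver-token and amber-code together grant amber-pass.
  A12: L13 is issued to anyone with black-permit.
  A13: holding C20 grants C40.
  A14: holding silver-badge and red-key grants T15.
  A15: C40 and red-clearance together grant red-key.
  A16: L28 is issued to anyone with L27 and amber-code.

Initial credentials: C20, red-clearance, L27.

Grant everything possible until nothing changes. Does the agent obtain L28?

Holding C20 grants C40 (A13).
Holding C40 and red-clearance grants red-key (A15).
Holding C40 and red-key grants silver-badge (A6).
Holding C40 and silver-badge grants amber-code (A3).
Holding L27 and amber-code grants L28 (A16).

Yes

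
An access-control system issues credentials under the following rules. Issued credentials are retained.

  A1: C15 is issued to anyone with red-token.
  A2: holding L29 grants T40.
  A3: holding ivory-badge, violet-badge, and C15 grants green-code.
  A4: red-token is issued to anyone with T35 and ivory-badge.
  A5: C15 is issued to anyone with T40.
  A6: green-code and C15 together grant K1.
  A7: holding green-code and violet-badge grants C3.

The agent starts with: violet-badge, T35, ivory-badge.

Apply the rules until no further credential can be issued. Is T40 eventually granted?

No

T40 would need L29 (A2), but L29 is never granted.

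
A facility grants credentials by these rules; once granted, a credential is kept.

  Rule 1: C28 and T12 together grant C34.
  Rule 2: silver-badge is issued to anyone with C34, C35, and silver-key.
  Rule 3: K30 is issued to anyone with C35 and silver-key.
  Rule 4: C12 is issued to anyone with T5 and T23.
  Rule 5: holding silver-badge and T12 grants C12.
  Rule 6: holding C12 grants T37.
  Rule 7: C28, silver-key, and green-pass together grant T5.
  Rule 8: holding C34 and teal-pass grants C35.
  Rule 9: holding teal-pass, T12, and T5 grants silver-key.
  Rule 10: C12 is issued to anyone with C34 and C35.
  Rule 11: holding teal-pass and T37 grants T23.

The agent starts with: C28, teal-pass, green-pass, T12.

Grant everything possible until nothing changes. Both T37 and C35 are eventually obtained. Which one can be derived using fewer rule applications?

C35

C35: Holding C28 and T12 grants C34 (Rule 1). Holding C34 and teal-pass grants C35 (Rule 8). [2 rule applications]
T37: Holding C28 and T12 grants C34 (Rule 1). Holding C34 and teal-pass grants C35 (Rule 8). Holding C34 and C35 grants C12 (Rule 10). Holding C12 grants T37 (Rule 6). [4 rule applications]
C35 needs fewer.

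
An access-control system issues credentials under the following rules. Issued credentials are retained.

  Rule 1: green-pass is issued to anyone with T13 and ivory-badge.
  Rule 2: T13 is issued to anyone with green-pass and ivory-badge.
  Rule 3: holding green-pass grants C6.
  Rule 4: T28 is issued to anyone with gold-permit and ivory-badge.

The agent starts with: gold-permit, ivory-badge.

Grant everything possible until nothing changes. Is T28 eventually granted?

Holding gold-permit and ivory-badge grants T28 (Rule 4).

Yes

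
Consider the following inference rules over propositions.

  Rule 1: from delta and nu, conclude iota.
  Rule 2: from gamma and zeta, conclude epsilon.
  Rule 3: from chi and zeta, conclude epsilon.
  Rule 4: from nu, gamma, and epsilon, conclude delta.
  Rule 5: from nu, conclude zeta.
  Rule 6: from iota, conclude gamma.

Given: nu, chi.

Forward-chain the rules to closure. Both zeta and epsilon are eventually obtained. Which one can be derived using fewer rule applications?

zeta

zeta: From nu, Rule 5 gives zeta. [1 rule application]
epsilon: nu holds, so zeta follows (Rule 5). From chi and zeta, Rule 3 gives epsilon. [2 rule applications]
zeta needs fewer.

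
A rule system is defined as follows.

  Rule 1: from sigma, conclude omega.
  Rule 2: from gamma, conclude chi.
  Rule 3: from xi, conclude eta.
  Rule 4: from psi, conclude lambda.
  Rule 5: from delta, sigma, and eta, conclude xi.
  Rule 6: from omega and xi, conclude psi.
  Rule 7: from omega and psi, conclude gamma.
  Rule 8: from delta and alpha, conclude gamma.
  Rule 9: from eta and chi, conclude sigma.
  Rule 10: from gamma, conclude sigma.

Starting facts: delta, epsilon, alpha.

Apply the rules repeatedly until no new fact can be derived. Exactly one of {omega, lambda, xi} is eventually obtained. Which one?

omega

delta and alpha hold, so gamma follows (Rule 8).
From gamma, Rule 10 gives sigma.
sigma holds, so omega follows (Rule 1).
lambda would need psi (Rule 4), but psi is never established. xi would need delta, sigma, and eta (Rule 5), but eta is never established.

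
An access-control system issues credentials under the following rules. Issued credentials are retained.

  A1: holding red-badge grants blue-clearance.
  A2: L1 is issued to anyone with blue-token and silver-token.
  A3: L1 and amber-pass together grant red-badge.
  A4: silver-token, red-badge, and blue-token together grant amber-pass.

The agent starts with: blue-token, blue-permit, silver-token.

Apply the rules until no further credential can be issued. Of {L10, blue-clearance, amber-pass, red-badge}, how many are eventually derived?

0

No rule produces L10, and it is not given.
blue-clearance would need red-badge (A1), but red-badge is never granted.
amber-pass would need silver-token, red-badge, and blue-token (A4), but red-badge is never granted.
red-badge would need L1 and amber-pass (A3), but amber-pass is never granted.
None of the 4 are reached.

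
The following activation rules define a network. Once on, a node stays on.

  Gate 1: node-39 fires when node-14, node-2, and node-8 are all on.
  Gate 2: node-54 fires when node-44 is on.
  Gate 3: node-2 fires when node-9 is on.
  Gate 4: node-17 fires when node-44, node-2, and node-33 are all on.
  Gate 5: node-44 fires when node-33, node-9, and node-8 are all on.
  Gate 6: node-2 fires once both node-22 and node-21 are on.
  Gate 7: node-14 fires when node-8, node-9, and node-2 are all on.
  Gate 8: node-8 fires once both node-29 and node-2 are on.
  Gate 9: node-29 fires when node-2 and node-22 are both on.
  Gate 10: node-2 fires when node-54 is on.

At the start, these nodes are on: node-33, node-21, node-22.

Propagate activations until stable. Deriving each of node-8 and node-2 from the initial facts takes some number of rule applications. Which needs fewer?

node-2

node-2: Gate 6: node-22 and node-21 on → node-2 on. [1 rule application]
node-8: Gate 6: node-22 and node-21 on → node-2 on. node-2 and node-22 are on, so node-29 fires (Gate 9). node-29 and node-2 are on, so node-8 fires (Gate 8). [3 rule applications]
node-2 needs fewer.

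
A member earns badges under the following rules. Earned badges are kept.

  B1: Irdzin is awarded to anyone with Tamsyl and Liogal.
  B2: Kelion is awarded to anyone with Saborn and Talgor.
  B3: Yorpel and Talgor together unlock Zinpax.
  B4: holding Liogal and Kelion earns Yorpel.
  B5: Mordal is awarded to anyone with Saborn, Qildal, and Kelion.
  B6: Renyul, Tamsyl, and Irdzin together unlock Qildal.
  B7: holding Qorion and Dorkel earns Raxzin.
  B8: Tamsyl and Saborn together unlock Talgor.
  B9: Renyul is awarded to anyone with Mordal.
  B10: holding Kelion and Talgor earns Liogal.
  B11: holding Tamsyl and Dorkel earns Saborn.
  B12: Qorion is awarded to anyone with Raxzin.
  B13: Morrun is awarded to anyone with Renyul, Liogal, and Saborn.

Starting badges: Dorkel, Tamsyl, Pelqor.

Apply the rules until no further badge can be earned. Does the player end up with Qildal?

No

Qildal would need Renyul, Tamsyl, and Irdzin (B6), but Renyul is never earned.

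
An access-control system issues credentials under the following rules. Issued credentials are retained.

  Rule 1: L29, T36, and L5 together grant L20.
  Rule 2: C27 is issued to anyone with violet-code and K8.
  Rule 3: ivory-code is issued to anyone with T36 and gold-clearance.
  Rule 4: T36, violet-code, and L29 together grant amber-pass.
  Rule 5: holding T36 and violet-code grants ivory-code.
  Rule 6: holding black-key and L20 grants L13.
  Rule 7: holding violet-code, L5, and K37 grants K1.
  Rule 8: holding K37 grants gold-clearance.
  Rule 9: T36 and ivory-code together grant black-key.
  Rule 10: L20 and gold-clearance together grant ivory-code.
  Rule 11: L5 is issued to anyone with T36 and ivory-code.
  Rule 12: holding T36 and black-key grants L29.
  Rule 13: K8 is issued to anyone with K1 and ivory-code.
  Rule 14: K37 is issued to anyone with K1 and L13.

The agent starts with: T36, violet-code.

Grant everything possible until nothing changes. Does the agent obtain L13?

Yes

Holding T36 and violet-code grants ivory-code (Rule 5).
Holding T36 and ivory-code grants L5 (Rule 11).
Holding T36 and ivory-code grants black-key (Rule 9).
Holding T36 and black-key grants L29 (Rule 12).
Holding L29, T36, and L5 grants L20 (Rule 1).
Holding black-key and L20 grants L13 (Rule 6).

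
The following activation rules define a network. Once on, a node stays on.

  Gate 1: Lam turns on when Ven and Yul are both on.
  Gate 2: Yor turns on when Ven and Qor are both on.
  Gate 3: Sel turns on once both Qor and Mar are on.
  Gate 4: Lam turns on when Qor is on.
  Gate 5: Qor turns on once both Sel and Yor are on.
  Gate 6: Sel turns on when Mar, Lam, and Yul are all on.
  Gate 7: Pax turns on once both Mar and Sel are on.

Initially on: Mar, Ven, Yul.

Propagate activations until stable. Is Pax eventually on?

Ven and Yul are on, so Lam turns on (Gate 1).
Gate 6: Mar, Lam, and Yul on → Sel on.
Mar and Sel are on, so Pax turns on (Gate 7).

Yes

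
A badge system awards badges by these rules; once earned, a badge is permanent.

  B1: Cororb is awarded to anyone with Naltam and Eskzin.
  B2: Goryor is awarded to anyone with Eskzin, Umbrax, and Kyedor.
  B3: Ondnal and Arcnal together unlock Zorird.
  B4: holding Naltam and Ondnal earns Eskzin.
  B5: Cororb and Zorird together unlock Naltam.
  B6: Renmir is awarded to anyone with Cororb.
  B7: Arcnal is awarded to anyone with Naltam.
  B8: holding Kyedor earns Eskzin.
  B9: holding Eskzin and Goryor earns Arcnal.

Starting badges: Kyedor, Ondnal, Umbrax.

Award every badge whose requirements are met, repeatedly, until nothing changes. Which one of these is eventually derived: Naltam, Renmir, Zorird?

With Kyedor, Eskzin is earned (B8).
With Eskzin, Umbrax, and Kyedor, Goryor is earned (B2).
With Eskzin and Goryor, Arcnal is earned (B9).
With Ondnal and Arcnal, Zorird is earned (B3).
Renmir would need Cororb (B6), but Cororb is never earned. Naltam would need Cororb and Zorird (B5), but Cororb is never earned.

Zorird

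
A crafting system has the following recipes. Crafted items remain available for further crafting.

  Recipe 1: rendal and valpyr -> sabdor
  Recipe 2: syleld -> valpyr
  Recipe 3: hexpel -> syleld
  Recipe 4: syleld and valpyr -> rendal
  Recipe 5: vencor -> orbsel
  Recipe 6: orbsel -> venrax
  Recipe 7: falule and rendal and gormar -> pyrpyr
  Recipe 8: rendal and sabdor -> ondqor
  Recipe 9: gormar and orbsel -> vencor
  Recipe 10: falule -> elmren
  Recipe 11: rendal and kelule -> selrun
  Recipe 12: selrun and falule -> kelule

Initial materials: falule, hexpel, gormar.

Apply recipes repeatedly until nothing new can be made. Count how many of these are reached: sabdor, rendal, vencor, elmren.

Using Recipe 10, falule makes elmren.
Using Recipe 3, hexpel makes syleld.
syleld -> valpyr (Recipe 2).
syleld and valpyr -> rendal (Recipe 4).
Using Recipe 1, rendal and valpyr make sabdor.
sabdor: reached.
rendal: reached.
vencor would need gormar and orbsel (Recipe 9), but orbsel is never obtained.
elmren: reached.
Reached: sabdor, rendal, and elmren — 3 of the 4.

3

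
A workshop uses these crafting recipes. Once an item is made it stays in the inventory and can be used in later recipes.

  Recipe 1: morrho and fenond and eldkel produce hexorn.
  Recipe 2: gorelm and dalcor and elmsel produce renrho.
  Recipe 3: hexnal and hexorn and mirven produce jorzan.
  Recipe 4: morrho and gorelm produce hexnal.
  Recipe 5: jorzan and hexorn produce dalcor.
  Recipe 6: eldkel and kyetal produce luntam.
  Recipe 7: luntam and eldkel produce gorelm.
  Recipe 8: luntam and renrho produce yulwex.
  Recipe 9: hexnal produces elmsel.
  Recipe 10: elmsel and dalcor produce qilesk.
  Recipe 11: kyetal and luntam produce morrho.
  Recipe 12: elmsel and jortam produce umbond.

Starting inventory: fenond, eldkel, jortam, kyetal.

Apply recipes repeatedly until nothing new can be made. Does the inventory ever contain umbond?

eldkel and kyetal → luntam (Recipe 6).
Using Recipe 11, kyetal and luntam make morrho.
Using Recipe 7, luntam and eldkel make gorelm.
Using Recipe 4, morrho and gorelm make hexnal.
hexnal → elmsel (Recipe 9).
Using Recipe 12, elmsel and jortam make umbond.

Yes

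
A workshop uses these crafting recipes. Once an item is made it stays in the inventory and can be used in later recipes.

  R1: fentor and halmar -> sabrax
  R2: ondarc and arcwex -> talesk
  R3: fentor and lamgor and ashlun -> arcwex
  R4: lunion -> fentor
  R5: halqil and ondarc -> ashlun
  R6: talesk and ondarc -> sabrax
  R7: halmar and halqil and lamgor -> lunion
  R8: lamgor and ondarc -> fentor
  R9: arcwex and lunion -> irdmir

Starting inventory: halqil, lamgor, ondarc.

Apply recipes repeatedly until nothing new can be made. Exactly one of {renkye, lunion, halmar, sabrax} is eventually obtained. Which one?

sabrax

Using R8, lamgor and ondarc make fentor.
Using R5, halqil and ondarc make ashlun.
Using R3, fentor, lamgor, and ashlun make arcwex.
ondarc and arcwex -> talesk (R2).
talesk and ondarc -> sabrax (R6).
No rule produces halmar, and it is not given. No rule produces renkye, and it is not given. lunion would need halmar, halqil, and lamgor (R7), but halmar is never obtained.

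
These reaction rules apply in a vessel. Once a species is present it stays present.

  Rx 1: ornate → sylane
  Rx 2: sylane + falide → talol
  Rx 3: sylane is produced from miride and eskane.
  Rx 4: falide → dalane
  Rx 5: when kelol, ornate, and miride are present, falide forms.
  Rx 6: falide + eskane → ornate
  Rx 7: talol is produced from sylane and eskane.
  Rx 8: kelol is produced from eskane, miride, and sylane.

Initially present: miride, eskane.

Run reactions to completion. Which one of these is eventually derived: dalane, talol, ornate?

talol

miride and eskane present → sylane forms (Rx 3).
sylane and eskane present → talol forms (Rx 7).
ornate would need falide and eskane (Rx 6), but falide never forms. dalane would need falide (Rx 4), but falide never forms.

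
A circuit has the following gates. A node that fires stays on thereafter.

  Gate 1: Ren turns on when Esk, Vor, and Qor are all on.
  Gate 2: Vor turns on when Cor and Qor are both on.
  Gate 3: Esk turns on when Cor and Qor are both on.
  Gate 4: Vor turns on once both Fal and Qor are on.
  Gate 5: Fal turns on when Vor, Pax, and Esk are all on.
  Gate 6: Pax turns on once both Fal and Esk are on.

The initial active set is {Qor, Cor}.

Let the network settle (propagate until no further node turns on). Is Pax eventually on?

No

Pax would need Fal and Esk (Gate 6), but Fal never turns on.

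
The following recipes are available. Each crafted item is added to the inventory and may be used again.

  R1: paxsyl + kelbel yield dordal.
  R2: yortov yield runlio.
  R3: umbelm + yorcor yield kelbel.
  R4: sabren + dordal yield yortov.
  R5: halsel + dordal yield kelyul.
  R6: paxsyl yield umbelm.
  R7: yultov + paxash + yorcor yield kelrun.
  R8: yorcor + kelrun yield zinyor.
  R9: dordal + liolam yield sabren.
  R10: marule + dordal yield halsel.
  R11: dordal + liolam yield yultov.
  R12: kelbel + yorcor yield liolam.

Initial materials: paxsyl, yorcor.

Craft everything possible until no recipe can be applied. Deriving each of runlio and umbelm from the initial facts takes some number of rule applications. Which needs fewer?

umbelm

umbelm: Using R6, paxsyl makes umbelm. [1 rule application]
runlio: Using R6, paxsyl makes umbelm. umbelm + yorcor → kelbel (R3). kelbel + yorcor → liolam (R12). paxsyl + kelbel → dordal (R1). Using R9, dordal and liolam make sabren. sabren + dordal → yortov (R4). Using R2, yortov makes runlio. [7 rule applications]
umbelm needs fewer.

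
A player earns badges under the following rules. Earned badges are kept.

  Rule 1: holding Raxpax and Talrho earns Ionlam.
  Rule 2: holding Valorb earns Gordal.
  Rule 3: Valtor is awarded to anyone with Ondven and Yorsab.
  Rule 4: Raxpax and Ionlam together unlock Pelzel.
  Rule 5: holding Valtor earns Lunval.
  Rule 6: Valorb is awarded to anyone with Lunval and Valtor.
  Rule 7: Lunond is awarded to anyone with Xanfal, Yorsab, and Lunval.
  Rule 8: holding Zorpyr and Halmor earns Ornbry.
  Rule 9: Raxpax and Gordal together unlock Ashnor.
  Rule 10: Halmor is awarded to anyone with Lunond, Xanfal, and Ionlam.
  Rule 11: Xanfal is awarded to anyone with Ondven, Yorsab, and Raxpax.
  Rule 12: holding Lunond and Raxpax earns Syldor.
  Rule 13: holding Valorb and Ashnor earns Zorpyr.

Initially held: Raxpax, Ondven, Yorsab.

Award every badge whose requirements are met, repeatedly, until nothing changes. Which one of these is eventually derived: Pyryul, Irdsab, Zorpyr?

With Ondven and Yorsab, Valtor is earned (Rule 3).
With Valtor, Lunval is earned (Rule 5).
With Lunval and Valtor, Valorb is earned (Rule 6).
With Valorb, Gordal is earned (Rule 2).
With Raxpax and Gordal, Ashnor is earned (Rule 9).
With Valorb and Ashnor, Zorpyr is earned (Rule 13).
No rule produces Pyryul, and it is not given. No rule produces Irdsab, and it is not given.

Zorpyr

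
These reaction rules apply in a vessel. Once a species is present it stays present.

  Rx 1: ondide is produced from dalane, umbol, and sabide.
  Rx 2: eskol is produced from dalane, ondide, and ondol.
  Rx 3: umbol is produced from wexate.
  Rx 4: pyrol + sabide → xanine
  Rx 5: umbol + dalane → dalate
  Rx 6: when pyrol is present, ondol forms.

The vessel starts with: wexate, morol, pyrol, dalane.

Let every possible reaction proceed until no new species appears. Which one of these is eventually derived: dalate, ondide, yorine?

dalate

wexate present → umbol forms (Rx 3).
umbol and dalane present → dalate forms (Rx 5).
ondide would need dalane, umbol, and sabide (Rx 1), but sabide never forms. No rule produces yorine, and it is not given.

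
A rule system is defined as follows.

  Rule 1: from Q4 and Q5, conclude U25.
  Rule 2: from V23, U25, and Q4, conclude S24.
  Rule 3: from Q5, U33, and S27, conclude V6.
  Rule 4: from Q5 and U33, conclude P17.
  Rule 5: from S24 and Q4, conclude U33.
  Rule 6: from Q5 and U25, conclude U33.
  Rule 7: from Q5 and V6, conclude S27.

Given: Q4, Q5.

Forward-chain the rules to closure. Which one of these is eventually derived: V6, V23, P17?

From Q4 and Q5, Rule 1 gives U25.
From Q5 and U25, Rule 6 gives U33.
From Q5 and U33, Rule 4 gives P17.
V6 would need Q5, U33, and S27 (Rule 3), but S27 is never established. No rule produces V23, and it is not given.

P17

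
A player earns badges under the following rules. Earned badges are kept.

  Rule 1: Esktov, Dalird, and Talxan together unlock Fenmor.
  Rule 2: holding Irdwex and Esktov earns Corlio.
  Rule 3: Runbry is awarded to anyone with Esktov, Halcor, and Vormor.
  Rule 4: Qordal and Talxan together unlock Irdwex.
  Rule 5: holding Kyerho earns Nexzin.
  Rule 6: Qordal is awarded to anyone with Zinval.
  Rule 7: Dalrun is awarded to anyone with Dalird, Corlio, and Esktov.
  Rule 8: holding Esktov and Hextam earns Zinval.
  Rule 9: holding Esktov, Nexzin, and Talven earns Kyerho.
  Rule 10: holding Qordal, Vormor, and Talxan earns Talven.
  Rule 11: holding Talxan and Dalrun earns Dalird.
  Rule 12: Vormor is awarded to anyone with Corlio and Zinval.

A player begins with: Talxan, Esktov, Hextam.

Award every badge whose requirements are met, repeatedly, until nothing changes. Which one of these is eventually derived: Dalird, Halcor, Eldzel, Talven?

Talven

With Esktov and Hextam, Zinval is earned (Rule 8).
With Zinval, Qordal is earned (Rule 6).
With Qordal and Talxan, Irdwex is earned (Rule 4).
With Irdwex and Esktov, Corlio is earned (Rule 2).
With Corlio and Zinval, Vormor is earned (Rule 12).
With Qordal, Vormor, and Talxan, Talven is earned (Rule 10).
Dalird would need Talxan and Dalrun (Rule 11), but Dalrun is never earned. No rule produces Eldzel, and it is not given. No rule produces Halcor, and it is not given.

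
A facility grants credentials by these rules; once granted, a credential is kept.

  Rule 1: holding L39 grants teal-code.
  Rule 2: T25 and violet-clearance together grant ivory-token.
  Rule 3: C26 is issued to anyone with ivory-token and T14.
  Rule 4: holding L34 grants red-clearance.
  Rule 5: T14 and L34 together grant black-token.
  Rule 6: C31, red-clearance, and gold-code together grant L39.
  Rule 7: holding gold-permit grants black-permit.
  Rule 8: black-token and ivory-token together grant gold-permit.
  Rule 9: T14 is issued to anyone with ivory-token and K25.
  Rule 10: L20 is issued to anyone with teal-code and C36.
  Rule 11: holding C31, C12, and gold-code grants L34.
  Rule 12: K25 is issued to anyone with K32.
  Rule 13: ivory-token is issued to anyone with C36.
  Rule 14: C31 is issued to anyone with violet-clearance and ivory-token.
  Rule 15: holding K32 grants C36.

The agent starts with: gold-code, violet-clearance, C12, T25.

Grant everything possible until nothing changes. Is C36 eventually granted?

No

C36 would need K32 (Rule 15), but K32 is never granted.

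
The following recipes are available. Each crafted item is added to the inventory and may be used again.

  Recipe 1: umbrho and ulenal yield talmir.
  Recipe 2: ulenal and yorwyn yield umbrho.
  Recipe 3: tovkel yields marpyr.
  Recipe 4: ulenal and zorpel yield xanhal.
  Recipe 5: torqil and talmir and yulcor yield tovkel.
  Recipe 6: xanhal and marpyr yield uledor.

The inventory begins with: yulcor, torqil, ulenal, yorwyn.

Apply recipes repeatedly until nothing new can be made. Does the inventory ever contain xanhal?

No

xanhal would need ulenal and zorpel (Recipe 4), but zorpel is never obtained.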